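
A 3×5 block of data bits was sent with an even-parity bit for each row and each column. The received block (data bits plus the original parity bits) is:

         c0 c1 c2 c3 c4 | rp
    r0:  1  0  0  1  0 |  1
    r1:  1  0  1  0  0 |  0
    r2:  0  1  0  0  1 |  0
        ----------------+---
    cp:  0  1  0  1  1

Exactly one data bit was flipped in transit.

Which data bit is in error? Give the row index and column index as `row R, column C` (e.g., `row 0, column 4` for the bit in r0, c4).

row 0, column 2

Recompute each row's even parity and compare to rp:
  r0: data parity 0, sent rp 1 → mismatch
  r1: data parity 0, sent rp 0 → ok
  r2: data parity 0, sent rp 0 → ok
Recompute each column's even parity and compare to cp:
  c0: data parity 0, sent cp 0 → ok
  c1: data parity 1, sent cp 1 → ok
  c2: data parity 1, sent cp 0 → mismatch
  c3: data parity 1, sent cp 1 → ok
  c4: data parity 1, sent cp 1 → ok
Exactly one row (r0) and one column (c2) fail → the flipped bit is at their intersection.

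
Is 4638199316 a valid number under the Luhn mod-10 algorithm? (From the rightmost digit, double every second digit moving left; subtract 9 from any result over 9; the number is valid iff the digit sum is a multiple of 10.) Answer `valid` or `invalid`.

invalid

From the right, keep odd positions and double even positions (subtract 9 from any doubled value over 9):
  doubled (positions 2,4,...): 2 9 2 6 8 → sum 27
  kept (positions 1,3,...): 6 3 9 8 6 → sum 32
Total = 59.
59 mod 10 = 9, so the number is invalid.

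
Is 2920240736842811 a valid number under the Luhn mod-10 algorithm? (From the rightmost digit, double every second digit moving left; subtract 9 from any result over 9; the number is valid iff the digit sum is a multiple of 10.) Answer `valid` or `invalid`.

From the right, keep odd positions and double even positions (subtract 9 from any doubled value over 9):
  doubled (positions 2,4,...): 2 4 7 6 0 4 4 4 → sum 31
  kept (positions 1,3,...): 1 8 4 6 7 4 0 9 → sum 39
Total = 70.
70 mod 10 = 0, so the number is valid.

valid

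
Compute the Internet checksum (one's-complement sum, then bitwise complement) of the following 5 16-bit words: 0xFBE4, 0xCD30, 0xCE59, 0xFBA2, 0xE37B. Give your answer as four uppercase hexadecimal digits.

8971

One's-complement addition (fold any carry out of bit 15 back into bit 0):
  0xFBE4 + 0xCD30 = 0x1C914 → wrap carry → 0xC915
  0xC915 + 0xCE59 = 0x1976E → wrap carry → 0x976F
  0x976F + 0xFBA2 = 0x19311 → wrap carry → 0x9312
  0x9312 + 0xE37B = 0x1768D → wrap carry → 0x768E
One's-complement sum = 0x768E.
Checksum = ~0x768E & 0xFFFF = 0x8971.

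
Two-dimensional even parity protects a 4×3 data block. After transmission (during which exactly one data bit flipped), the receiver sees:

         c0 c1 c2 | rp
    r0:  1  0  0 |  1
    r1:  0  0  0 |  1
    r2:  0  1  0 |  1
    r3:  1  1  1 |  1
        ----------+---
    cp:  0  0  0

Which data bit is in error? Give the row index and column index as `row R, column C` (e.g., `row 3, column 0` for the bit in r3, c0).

row 1, column 2

Recompute each row's even parity and compare to rp:
  r0: data parity 1, sent rp 1 → ok
  r1: data parity 0, sent rp 1 → mismatch
  r2: data parity 1, sent rp 1 → ok
  r3: data parity 1, sent rp 1 → ok
Recompute each column's even parity and compare to cp:
  c0: data parity 0, sent cp 0 → ok
  c1: data parity 0, sent cp 0 → ok
  c2: data parity 1, sent cp 0 → mismatch
Exactly one row (r1) and one column (c2) fail → the flipped bit is at their intersection.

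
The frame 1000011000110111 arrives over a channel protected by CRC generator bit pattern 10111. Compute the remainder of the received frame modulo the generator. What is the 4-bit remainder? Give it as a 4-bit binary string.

0000

Modulo-2 division of 1000011000110111 by 10111:
  pos 0: 10000 XOR 10111 = 00111
  pos 2: 11111 XOR 10111 = 01000
  pos 3: 10000 XOR 10111 = 00111
  pos 5: 11100 XOR 10111 = 01011
  pos 6: 10111 XOR 10111 = 00000
  pos 11: 10111 XOR 10111 = 00000
Remainder = 0000 (zero — the frame passes the CRC check).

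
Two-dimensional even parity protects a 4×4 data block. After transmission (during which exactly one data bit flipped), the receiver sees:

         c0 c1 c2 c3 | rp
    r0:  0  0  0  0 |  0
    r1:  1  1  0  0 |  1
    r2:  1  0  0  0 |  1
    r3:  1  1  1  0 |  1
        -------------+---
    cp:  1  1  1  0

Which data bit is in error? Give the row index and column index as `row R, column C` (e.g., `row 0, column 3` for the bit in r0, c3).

row 1, column 1

Recompute each row's even parity and compare to rp:
  r0: data parity 0, sent rp 0 → ok
  r1: data parity 0, sent rp 1 → mismatch
  r2: data parity 1, sent rp 1 → ok
  r3: data parity 1, sent rp 1 → ok
Recompute each column's even parity and compare to cp:
  c0: data parity 1, sent cp 1 → ok
  c1: data parity 0, sent cp 1 → mismatch
  c2: data parity 1, sent cp 1 → ok
  c3: data parity 0, sent cp 0 → ok
Exactly one row (r1) and one column (c1) fail → the flipped bit is at their intersection.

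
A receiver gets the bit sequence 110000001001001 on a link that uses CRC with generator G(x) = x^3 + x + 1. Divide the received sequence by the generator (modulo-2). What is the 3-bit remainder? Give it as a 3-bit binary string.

Modulo-2 division of 110000001001001 by 1011:
  pos 0: 1100 XOR 1011 = 0111
  pos 1: 1110 XOR 1011 = 0101
  pos 2: 1010 XOR 1011 = 0001
  pos 5: 1001 XOR 1011 = 0010
  pos 7: 1000 XOR 1011 = 0011
  pos 9: 1110 XOR 1011 = 0101
  pos 10: 1010 XOR 1011 = 0001
Remainder = 011 (nonzero — an error is detected).

011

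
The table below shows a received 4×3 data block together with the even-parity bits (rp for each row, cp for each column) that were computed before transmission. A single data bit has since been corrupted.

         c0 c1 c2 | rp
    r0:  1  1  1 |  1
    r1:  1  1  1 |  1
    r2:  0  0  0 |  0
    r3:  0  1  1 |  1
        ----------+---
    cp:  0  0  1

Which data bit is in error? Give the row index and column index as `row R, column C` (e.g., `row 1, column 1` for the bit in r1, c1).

row 3, column 1

Recompute each row's even parity and compare to rp:
  r0: data parity 1, sent rp 1 → ok
  r1: data parity 1, sent rp 1 → ok
  r2: data parity 0, sent rp 0 → ok
  r3: data parity 0, sent rp 1 → mismatch
Recompute each column's even parity and compare to cp:
  c0: data parity 0, sent cp 0 → ok
  c1: data parity 1, sent cp 0 → mismatch
  c2: data parity 1, sent cp 1 → ok
Exactly one row (r3) and one column (c1) fail → the flipped bit is at their intersection.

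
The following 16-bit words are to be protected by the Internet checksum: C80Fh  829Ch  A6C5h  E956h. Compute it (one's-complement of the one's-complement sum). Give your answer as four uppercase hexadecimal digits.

2537

One's-complement addition (fold any carry out of bit 15 back into bit 0):
  0xC80F + 0x829C = 0x14AAB → wrap carry → 0x4AAC
  0x4AAC + 0xA6C5 = 0x0F171
  0xF171 + 0xE956 = 0x1DAC7 → wrap carry → 0xDAC8
One's-complement sum = 0xDAC8.
Checksum = ~0xDAC8 & 0xFFFF = 0x2537.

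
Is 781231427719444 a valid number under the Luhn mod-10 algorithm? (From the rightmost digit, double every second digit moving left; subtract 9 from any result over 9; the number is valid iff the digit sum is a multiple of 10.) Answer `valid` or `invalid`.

From the right, keep odd positions and double even positions (subtract 9 from any doubled value over 9):
  doubled (positions 2,4,...): 8 9 5 4 2 4 7 → sum 39
  kept (positions 1,3,...): 4 4 1 7 4 3 1 7 → sum 31
Total = 70.
70 mod 10 = 0, so the number is valid.

valid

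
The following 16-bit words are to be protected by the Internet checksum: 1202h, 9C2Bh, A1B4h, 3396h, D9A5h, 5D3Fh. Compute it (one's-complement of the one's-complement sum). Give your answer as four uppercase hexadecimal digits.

One's-complement addition (fold any carry out of bit 15 back into bit 0):
  0x1202 + 0x9C2B = 0x0AE2D
  0xAE2D + 0xA1B4 = 0x14FE1 → wrap carry → 0x4FE2
  0x4FE2 + 0x3396 = 0x08378
  0x8378 + 0xD9A5 = 0x15D1D → wrap carry → 0x5D1E
  0x5D1E + 0x5D3F = 0x0BA5D
One's-complement sum = 0xBA5D.
Checksum = ~0xBA5D & 0xFFFF = 0x45A2.

45A2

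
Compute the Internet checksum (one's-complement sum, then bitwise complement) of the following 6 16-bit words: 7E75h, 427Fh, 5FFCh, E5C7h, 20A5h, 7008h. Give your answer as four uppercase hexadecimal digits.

6899

One's-complement addition (fold any carry out of bit 15 back into bit 0):
  0x7E75 + 0x427F = 0x0C0F4
  0xC0F4 + 0x5FFC = 0x120F0 → wrap carry → 0x20F1
  0x20F1 + 0xE5C7 = 0x106B8 → wrap carry → 0x06B9
  0x06B9 + 0x20A5 = 0x0275E
  0x275E + 0x7008 = 0x09766
One's-complement sum = 0x9766.
Checksum = ~0x9766 & 0xFFFF = 0x6899.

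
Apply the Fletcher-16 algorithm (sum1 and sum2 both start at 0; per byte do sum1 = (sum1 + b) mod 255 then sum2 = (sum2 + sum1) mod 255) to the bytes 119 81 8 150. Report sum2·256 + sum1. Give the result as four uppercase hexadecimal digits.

Running sums (mod 255):
  after byte 0 (119): sum1=119, sum2=119
  after byte 1 (81): sum1=200, sum2=64
  after byte 2 (8): sum1=208, sum2=17
  after byte 3 (150): sum1=103, sum2=120
Checksum = sum2·256 + sum1 = 120·256 + 103 = 30823 = 0x7867.

7867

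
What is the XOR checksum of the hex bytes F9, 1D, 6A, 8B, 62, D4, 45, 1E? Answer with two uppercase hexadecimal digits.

XOR the bytes together:
  start with 0xF9
  0xF9 ⊕ 0x1D = 0xE4
  0xE4 ⊕ 0x6A = 0x8E
  0x8E ⊕ 0x8B = 0x05
  0x05 ⊕ 0x62 = 0x67
  0x67 ⊕ 0xD4 = 0xB3
  0xB3 ⊕ 0x45 = 0xF6
  0xF6 ⊕ 0x1E = 0xE8

E8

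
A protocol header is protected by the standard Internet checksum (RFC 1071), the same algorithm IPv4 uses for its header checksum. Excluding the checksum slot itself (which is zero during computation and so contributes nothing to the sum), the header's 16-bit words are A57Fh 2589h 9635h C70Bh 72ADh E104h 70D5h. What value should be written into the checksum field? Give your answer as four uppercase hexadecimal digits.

One's-complement addition (fold any carry out of bit 15 back into bit 0):
  0xA57F + 0x2589 = 0x0CB08
  0xCB08 + 0x9635 = 0x1613D → wrap carry → 0x613E
  0x613E + 0xC70B = 0x12849 → wrap carry → 0x284A
  0x284A + 0x72AD = 0x09AF7
  0x9AF7 + 0xE104 = 0x17BFB → wrap carry → 0x7BFC
  0x7BFC + 0x70D5 = 0x0ECD1
One's-complement sum = 0xECD1.
Checksum = ~0xECD1 & 0xFFFF = 0x132E.

132E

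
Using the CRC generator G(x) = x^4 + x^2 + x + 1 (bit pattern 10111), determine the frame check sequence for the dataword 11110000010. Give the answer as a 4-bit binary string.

1101

Append 4 zeros: 111100000100000. Divide by 10111 (XOR where the leading bit is 1):
  pos 0: 11110 XOR 10111 = 01001
  pos 1: 10010 XOR 10111 = 00101
  pos 3: 10100 XOR 10111 = 00011
  pos 6: 11010 XOR 10111 = 01101
  pos 7: 11010 XOR 10111 = 01101
  pos 8: 11010 XOR 10111 = 01101
  pos 9: 11010 XOR 10111 = 01101
  pos 10: 11010 XOR 10111 = 01101
Remainder (last 4 bits) = 1101. This is the CRC / FCS.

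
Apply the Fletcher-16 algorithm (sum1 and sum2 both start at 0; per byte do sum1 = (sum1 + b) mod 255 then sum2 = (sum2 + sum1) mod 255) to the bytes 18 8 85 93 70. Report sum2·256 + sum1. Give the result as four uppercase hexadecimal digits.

Running sums (mod 255):
  after byte 0 (18): sum1=18, sum2=18
  after byte 1 (8): sum1=26, sum2=44
  after byte 2 (85): sum1=111, sum2=155
  after byte 3 (93): sum1=204, sum2=104
  after byte 4 (70): sum1=19, sum2=123
Checksum = sum2·256 + sum1 = 123·256 + 19 = 31507 = 0x7B13.

7B13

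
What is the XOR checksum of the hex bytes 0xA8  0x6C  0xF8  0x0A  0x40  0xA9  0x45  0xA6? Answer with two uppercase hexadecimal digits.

XOR the bytes together:
  start with 0xA8
  0xA8 ⊕ 0x6C = 0xC4
  0xC4 ⊕ 0xF8 = 0x3C
  0x3C ⊕ 0x0A = 0x36
  0x36 ⊕ 0x40 = 0x76
  0x76 ⊕ 0xA9 = 0xDF
  0xDF ⊕ 0x45 = 0x9A
  0x9A ⊕ 0xA6 = 0x3C

3C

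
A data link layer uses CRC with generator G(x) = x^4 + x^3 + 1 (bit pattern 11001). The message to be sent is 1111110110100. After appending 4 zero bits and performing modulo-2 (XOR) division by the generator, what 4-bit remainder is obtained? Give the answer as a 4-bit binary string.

Append 4 zeros: 11111101101000000. Divide by 11001 (XOR where the leading bit is 1):
  pos 0: 11111 XOR 11001 = 00110
  pos 2: 11010 XOR 11001 = 00011
  pos 5: 11110 XOR 11001 = 00111
  pos 7: 11110 XOR 11001 = 00111
  pos 9: 11100 XOR 11001 = 00101
  pos 11: 10100 XOR 11001 = 01101
  pos 12: 11010 XOR 11001 = 00011
Remainder (last 4 bits) = 0011. This is the CRC / FCS.

0011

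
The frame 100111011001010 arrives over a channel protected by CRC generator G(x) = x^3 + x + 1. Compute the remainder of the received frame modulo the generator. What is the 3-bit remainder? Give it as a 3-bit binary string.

Modulo-2 division of 100111011001010 by 1011:
  pos 0: 1001 XOR 1011 = 0010
  pos 2: 1011 XOR 1011 = 0000
  pos 7: 1100 XOR 1011 = 0111
  pos 8: 1111 XOR 1011 = 0100
  pos 9: 1000 XOR 1011 = 0011
  pos 11: 1110 XOR 1011 = 0101
Remainder = 101 (nonzero — an error is detected).

101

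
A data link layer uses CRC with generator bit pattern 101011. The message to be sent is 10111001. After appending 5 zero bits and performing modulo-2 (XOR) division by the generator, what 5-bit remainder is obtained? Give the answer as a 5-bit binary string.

10000

Append 5 zeros: 1011100100000. Divide by 101011 (XOR where the leading bit is 1):
  pos 0: 101110 XOR 101011 = 000101
  pos 3: 101010 XOR 101011 = 000001
Remainder (last 5 bits) = 10000. This is the CRC / FCS.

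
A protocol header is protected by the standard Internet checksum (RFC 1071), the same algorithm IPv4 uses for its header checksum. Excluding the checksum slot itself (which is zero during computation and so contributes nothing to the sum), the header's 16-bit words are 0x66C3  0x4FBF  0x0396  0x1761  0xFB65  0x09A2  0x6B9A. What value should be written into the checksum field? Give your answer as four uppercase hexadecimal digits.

BDE3

One's-complement addition (fold any carry out of bit 15 back into bit 0):
  0x66C3 + 0x4FBF = 0x0B682
  0xB682 + 0x0396 = 0x0BA18
  0xBA18 + 0x1761 = 0x0D179
  0xD179 + 0xFB65 = 0x1CCDE → wrap carry → 0xCCDF
  0xCCDF + 0x09A2 = 0x0D681
  0xD681 + 0x6B9A = 0x1421B → wrap carry → 0x421C
One's-complement sum = 0x421C.
Checksum = ~0x421C & 0xFFFF = 0xBDE3.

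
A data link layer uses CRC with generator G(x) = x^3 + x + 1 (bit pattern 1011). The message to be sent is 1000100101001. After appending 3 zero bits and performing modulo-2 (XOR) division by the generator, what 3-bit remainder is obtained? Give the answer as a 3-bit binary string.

000

Append 3 zeros: 1000100101001000. Divide by 1011 (XOR where the leading bit is 1):
  pos 0: 1000 XOR 1011 = 0011
  pos 2: 1110 XOR 1011 = 0101
  pos 3: 1010 XOR 1011 = 0001
  pos 6: 1101 XOR 1011 = 0110
  pos 7: 1100 XOR 1011 = 0111
  pos 8: 1110 XOR 1011 = 0101
  pos 9: 1011 XOR 1011 = 0000
Remainder (last 3 bits) = 000. This is the CRC / FCS.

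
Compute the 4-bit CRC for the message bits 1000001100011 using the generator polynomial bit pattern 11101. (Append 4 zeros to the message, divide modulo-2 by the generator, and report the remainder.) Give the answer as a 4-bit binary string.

0010

Append 4 zeros: 10000011000110000. Divide by 11101 (XOR where the leading bit is 1):
  pos 0: 10000 XOR 11101 = 01101
  pos 1: 11010 XOR 11101 = 00111
  pos 3: 11111 XOR 11101 = 00010
  pos 6: 10000 XOR 11101 = 01101
  pos 7: 11011 XOR 11101 = 00110
  pos 9: 11010 XOR 11101 = 00111
  pos 11: 11100 XOR 11101 = 00001
Remainder (last 4 bits) = 0010. This is the CRC / FCS.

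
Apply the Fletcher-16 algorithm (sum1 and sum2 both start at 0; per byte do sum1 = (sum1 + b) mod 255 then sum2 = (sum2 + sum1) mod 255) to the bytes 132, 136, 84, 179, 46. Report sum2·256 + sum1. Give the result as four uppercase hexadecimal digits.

4B43

Running sums (mod 255):
  after byte 0 (132): sum1=132, sum2=132
  after byte 1 (136): sum1=13, sum2=145
  after byte 2 (84): sum1=97, sum2=242
  after byte 3 (179): sum1=21, sum2=8
  after byte 4 (46): sum1=67, sum2=75
Checksum = sum2·256 + sum1 = 75·256 + 67 = 19267 = 0x4B43.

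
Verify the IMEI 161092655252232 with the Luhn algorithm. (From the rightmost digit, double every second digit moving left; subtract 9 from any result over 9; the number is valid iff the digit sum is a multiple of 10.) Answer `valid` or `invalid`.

From the right, keep odd positions and double even positions (subtract 9 from any doubled value over 9):
  doubled (positions 2,4,...): 6 4 4 1 4 0 3 → sum 22
  kept (positions 1,3,...): 2 2 5 5 6 9 1 1 → sum 31
Total = 53.
53 mod 10 = 3, so the number is invalid.

invalid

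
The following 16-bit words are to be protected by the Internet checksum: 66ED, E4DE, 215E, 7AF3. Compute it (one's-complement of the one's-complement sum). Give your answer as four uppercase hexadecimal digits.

17E2

One's-complement addition (fold any carry out of bit 15 back into bit 0):
  0x66ED + 0xE4DE = 0x14BCB → wrap carry → 0x4BCC
  0x4BCC + 0x215E = 0x06D2A
  0x6D2A + 0x7AF3 = 0x0E81D
One's-complement sum = 0xE81D.
Checksum = ~0xE81D & 0xFFFF = 0x17E2.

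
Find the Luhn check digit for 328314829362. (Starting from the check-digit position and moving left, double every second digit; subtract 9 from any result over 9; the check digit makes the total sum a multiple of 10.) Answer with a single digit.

3

Partial digits right→left: 2 6 3 9 2 8 4 1 3 8 2 3
Double every second digit counting from the check-digit position (so the 1st, 3rd, 5th, ... of the partial from the right).
  doubled (with −9 where >9): 4 6 4 8 6 4 → sum 32
  kept as-is: 6 9 8 1 8 3 → sum 35
Total = 32 + 35 = 67.
Check digit = (10 − (67 mod 10)) mod 10 = 3.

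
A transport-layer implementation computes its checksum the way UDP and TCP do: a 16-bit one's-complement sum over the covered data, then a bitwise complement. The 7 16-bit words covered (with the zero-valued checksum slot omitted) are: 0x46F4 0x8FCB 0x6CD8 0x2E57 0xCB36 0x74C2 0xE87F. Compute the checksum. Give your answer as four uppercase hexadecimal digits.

One's-complement addition (fold any carry out of bit 15 back into bit 0):
  0x46F4 + 0x8FCB = 0x0D6BF
  0xD6BF + 0x6CD8 = 0x14397 → wrap carry → 0x4398
  0x4398 + 0x2E57 = 0x071EF
  0x71EF + 0xCB36 = 0x13D25 → wrap carry → 0x3D26
  0x3D26 + 0x74C2 = 0x0B1E8
  0xB1E8 + 0xE87F = 0x19A67 → wrap carry → 0x9A68
One's-complement sum = 0x9A68.
Checksum = ~0x9A68 & 0xFFFF = 0x6597.

6597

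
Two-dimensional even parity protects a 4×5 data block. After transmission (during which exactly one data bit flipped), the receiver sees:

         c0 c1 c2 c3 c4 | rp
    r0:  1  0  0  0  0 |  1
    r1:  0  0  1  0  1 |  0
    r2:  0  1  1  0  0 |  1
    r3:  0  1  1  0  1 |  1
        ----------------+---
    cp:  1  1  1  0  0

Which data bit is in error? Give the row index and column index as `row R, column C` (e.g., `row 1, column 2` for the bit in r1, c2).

row 2, column 1

Recompute each row's even parity and compare to rp:
  r0: data parity 1, sent rp 1 → ok
  r1: data parity 0, sent rp 0 → ok
  r2: data parity 0, sent rp 1 → mismatch
  r3: data parity 1, sent rp 1 → ok
Recompute each column's even parity and compare to cp:
  c0: data parity 1, sent cp 1 → ok
  c1: data parity 0, sent cp 1 → mismatch
  c2: data parity 1, sent cp 1 → ok
  c3: data parity 0, sent cp 0 → ok
  c4: data parity 0, sent cp 0 → ok
Exactly one row (r2) and one column (c1) fail → the flipped bit is at their intersection.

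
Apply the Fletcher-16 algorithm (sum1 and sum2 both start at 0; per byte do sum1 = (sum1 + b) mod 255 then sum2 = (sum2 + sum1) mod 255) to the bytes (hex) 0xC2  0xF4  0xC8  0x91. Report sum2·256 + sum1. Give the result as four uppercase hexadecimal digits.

Running sums (mod 255):
  after byte 0 (0xC2): sum1=194, sum2=194
  after byte 1 (0xF4): sum1=183, sum2=122
  after byte 2 (0xC8): sum1=128, sum2=250
  after byte 3 (0x91): sum1=18, sum2=13
Checksum = sum2·256 + sum1 = 13·256 + 18 = 3346 = 0x0D12.

0D12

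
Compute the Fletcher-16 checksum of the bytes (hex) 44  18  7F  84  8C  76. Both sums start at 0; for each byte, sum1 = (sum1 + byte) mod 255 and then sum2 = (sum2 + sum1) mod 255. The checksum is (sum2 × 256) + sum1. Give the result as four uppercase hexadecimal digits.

2D63

Running sums (mod 255):
  after byte 0 (44): sum1=68, sum2=68
  after byte 1 (18): sum1=92, sum2=160
  after byte 2 (7F): sum1=219, sum2=124
  after byte 3 (84): sum1=96, sum2=220
  after byte 4 (8C): sum1=236, sum2=201
  after byte 5 (76): sum1=99, sum2=45
Checksum = sum2·256 + sum1 = 45·256 + 99 = 11619 = 0x2D63.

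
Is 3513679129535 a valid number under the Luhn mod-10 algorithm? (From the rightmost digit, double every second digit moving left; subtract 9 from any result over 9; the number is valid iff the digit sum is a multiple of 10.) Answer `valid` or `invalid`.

From the right, keep odd positions and double even positions (subtract 9 from any doubled value over 9):
  doubled (positions 2,4,...): 6 9 2 5 6 1 → sum 29
  kept (positions 1,3,...): 5 5 2 9 6 1 3 → sum 31
Total = 60.
60 mod 10 = 0, so the number is valid.

valid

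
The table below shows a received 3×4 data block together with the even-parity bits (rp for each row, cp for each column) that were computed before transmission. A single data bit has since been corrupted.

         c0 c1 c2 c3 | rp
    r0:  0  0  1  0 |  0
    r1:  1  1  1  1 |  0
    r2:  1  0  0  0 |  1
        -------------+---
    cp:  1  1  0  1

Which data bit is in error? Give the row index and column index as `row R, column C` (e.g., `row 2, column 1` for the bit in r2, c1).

row 0, column 0

Recompute each row's even parity and compare to rp:
  r0: data parity 1, sent rp 0 → mismatch
  r1: data parity 0, sent rp 0 → ok
  r2: data parity 1, sent rp 1 → ok
Recompute each column's even parity and compare to cp:
  c0: data parity 0, sent cp 1 → mismatch
  c1: data parity 1, sent cp 1 → ok
  c2: data parity 0, sent cp 0 → ok
  c3: data parity 1, sent cp 1 → ok
Exactly one row (r0) and one column (c0) fail → the flipped bit is at their intersection.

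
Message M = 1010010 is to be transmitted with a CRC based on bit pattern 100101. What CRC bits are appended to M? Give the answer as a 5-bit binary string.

10111

Append 5 zeros: 101001000000. Divide by 100101 (XOR where the leading bit is 1):
  pos 0: 101001 XOR 100101 = 001100
  pos 2: 110000 XOR 100101 = 010101
  pos 3: 101010 XOR 100101 = 001111
  pos 5: 111100 XOR 100101 = 011001
  pos 6: 110010 XOR 100101 = 010111
Remainder (last 5 bits) = 10111. This is the CRC / FCS.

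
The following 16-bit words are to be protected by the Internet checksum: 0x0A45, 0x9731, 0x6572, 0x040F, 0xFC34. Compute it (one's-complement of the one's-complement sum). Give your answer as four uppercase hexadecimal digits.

One's-complement addition (fold any carry out of bit 15 back into bit 0):
  0x0A45 + 0x9731 = 0x0A176
  0xA176 + 0x6572 = 0x106E8 → wrap carry → 0x06E9
  0x06E9 + 0x040F = 0x00AF8
  0x0AF8 + 0xFC34 = 0x1072C → wrap carry → 0x072D
One's-complement sum = 0x072D.
Checksum = ~0x072D & 0xFFFF = 0xF8D2.

F8D2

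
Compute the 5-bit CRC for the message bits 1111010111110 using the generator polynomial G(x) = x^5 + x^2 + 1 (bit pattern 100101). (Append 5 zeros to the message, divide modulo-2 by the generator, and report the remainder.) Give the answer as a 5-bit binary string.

Append 5 zeros: 111101011111000000. Divide by 100101 (XOR where the leading bit is 1):
  pos 0: 111101 XOR 100101 = 011000
  pos 1: 110000 XOR 100101 = 010101
  pos 2: 101011 XOR 100101 = 001110
  pos 4: 111011 XOR 100101 = 011110
  pos 5: 111101 XOR 100101 = 011000
  pos 6: 110001 XOR 100101 = 010100
  pos 7: 101000 XOR 100101 = 001101
  pos 9: 110100 XOR 100101 = 010001
  pos 10: 100010 XOR 100101 = 000111
Remainder (last 5 bits) = 11100. This is the CRC / FCS.

11100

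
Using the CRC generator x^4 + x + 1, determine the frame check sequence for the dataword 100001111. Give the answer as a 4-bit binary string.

1101

Append 4 zeros: 1000011110000. Divide by 10011 (XOR where the leading bit is 1):
  pos 0: 10000 XOR 10011 = 00011
  pos 3: 11111 XOR 10011 = 01100
  pos 4: 11001 XOR 10011 = 01010
  pos 5: 10100 XOR 10011 = 00111
  pos 7: 11100 XOR 10011 = 01111
  pos 8: 11110 XOR 10011 = 01101
Remainder (last 4 bits) = 1101. This is the CRC / FCS.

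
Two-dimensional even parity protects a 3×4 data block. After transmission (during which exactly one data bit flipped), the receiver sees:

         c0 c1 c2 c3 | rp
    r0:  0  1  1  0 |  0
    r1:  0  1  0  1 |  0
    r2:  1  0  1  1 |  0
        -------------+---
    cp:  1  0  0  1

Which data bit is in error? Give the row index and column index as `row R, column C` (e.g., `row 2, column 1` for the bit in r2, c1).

row 2, column 3

Recompute each row's even parity and compare to rp:
  r0: data parity 0, sent rp 0 → ok
  r1: data parity 0, sent rp 0 → ok
  r2: data parity 1, sent rp 0 → mismatch
Recompute each column's even parity and compare to cp:
  c0: data parity 1, sent cp 1 → ok
  c1: data parity 0, sent cp 0 → ok
  c2: data parity 0, sent cp 0 → ok
  c3: data parity 0, sent cp 1 → mismatch
Exactly one row (r2) and one column (c3) fail → the flipped bit is at their intersection.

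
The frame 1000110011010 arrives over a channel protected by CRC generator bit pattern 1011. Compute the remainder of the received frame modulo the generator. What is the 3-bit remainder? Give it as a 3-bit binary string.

Modulo-2 division of 1000110011010 by 1011:
  pos 0: 1000 XOR 1011 = 0011
  pos 2: 1111 XOR 1011 = 0100
  pos 3: 1000 XOR 1011 = 0011
  pos 5: 1101 XOR 1011 = 0110
  pos 6: 1101 XOR 1011 = 0110
  pos 7: 1100 XOR 1011 = 0111
  pos 8: 1111 XOR 1011 = 0100
  pos 9: 1000 XOR 1011 = 0011
Remainder = 011 (nonzero — an error is detected).

011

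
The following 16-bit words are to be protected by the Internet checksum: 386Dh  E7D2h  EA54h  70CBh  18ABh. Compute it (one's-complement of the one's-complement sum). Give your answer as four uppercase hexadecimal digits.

One's-complement addition (fold any carry out of bit 15 back into bit 0):
  0x386D + 0xE7D2 = 0x1203F → wrap carry → 0x2040
  0x2040 + 0xEA54 = 0x10A94 → wrap carry → 0x0A95
  0x0A95 + 0x70CB = 0x07B60
  0x7B60 + 0x18AB = 0x0940B
One's-complement sum = 0x940B.
Checksum = ~0x940B & 0xFFFF = 0x6BF4.

6BF4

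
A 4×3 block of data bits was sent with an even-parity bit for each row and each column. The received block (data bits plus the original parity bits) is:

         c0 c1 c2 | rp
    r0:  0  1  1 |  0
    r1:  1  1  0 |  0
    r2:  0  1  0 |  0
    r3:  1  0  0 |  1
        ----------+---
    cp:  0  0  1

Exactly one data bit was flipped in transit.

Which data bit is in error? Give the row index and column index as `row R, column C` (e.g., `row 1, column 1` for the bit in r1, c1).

Recompute each row's even parity and compare to rp:
  r0: data parity 0, sent rp 0 → ok
  r1: data parity 0, sent rp 0 → ok
  r2: data parity 1, sent rp 0 → mismatch
  r3: data parity 1, sent rp 1 → ok
Recompute each column's even parity and compare to cp:
  c0: data parity 0, sent cp 0 → ok
  c1: data parity 1, sent cp 0 → mismatch
  c2: data parity 1, sent cp 1 → ok
Exactly one row (r2) and one column (c1) fail → the flipped bit is at their intersection.

row 2, column 1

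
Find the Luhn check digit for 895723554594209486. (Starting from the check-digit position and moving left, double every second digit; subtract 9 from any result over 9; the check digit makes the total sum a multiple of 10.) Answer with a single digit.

Partial digits right→left: 6 8 4 9 0 2 4 9 5 4 5 5 3 2 7 5 9 8
Double every second digit counting from the check-digit position (so the 1st, 3rd, 5th, ... of the partial from the right).
  doubled (with −9 where >9): 3 8 0 8 1 1 6 5 9 → sum 41
  kept as-is: 8 9 2 9 4 5 2 5 8 → sum 52
Total = 41 + 52 = 93.
Check digit = (10 − (93 mod 10)) mod 10 = 7.

7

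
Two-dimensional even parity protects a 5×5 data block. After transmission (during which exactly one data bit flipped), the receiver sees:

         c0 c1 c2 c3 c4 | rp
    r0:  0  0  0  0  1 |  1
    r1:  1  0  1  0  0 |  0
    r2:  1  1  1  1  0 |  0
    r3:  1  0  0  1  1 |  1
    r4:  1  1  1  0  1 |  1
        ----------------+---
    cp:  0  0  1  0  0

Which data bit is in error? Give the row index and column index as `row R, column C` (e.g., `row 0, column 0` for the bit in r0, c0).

row 4, column 4

Recompute each row's even parity and compare to rp:
  r0: data parity 1, sent rp 1 → ok
  r1: data parity 0, sent rp 0 → ok
  r2: data parity 0, sent rp 0 → ok
  r3: data parity 1, sent rp 1 → ok
  r4: data parity 0, sent rp 1 → mismatch
Recompute each column's even parity and compare to cp:
  c0: data parity 0, sent cp 0 → ok
  c1: data parity 0, sent cp 0 → ok
  c2: data parity 1, sent cp 1 → ok
  c3: data parity 0, sent cp 0 → ok
  c4: data parity 1, sent cp 0 → mismatch
Exactly one row (r4) and one column (c4) fail → the flipped bit is at their intersection.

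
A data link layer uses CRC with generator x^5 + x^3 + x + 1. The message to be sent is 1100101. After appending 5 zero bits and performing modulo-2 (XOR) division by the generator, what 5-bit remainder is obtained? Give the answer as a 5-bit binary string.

10010

Append 5 zeros: 110010100000. Divide by 101011 (XOR where the leading bit is 1):
  pos 0: 110010 XOR 101011 = 011001
  pos 1: 110011 XOR 101011 = 011000
  pos 2: 110000 XOR 101011 = 011011
  pos 3: 110110 XOR 101011 = 011101
  pos 4: 111010 XOR 101011 = 010001
  pos 5: 100010 XOR 101011 = 001001
Remainder (last 5 bits) = 10010. This is the CRC / FCS.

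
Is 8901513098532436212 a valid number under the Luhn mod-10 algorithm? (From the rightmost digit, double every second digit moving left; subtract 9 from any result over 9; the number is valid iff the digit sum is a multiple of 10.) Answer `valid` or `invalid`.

invalid

From the right, keep odd positions and double even positions (subtract 9 from any doubled value over 9):
  doubled (positions 2,4,...): 2 3 8 6 7 0 2 2 9 → sum 39
  kept (positions 1,3,...): 2 2 3 2 5 9 3 5 0 8 → sum 39
Total = 78.
78 mod 10 = 8, so the number is invalid.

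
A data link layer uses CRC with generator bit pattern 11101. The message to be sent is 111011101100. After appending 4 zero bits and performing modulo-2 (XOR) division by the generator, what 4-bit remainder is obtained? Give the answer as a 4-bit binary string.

0011

Append 4 zeros: 1110111011000000. Divide by 11101 (XOR where the leading bit is 1):
  pos 0: 11101 XOR 11101 = 00000
  pos 5: 11011 XOR 11101 = 00110
  pos 7: 11000 XOR 11101 = 00101
  pos 9: 10100 XOR 11101 = 01001
  pos 10: 10010 XOR 11101 = 01111
  pos 11: 11110 XOR 11101 = 00011
Remainder (last 4 bits) = 0011. This is the CRC / FCS.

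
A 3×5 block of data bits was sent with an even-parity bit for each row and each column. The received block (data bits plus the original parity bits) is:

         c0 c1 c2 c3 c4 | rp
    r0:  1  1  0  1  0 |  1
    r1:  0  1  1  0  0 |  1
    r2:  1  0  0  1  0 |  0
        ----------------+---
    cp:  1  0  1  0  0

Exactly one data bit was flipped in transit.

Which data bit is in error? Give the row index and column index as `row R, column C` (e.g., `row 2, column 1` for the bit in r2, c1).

Recompute each row's even parity and compare to rp:
  r0: data parity 1, sent rp 1 → ok
  r1: data parity 0, sent rp 1 → mismatch
  r2: data parity 0, sent rp 0 → ok
Recompute each column's even parity and compare to cp:
  c0: data parity 0, sent cp 1 → mismatch
  c1: data parity 0, sent cp 0 → ok
  c2: data parity 1, sent cp 1 → ok
  c3: data parity 0, sent cp 0 → ok
  c4: data parity 0, sent cp 0 → ok
Exactly one row (r1) and one column (c0) fail → the flipped bit is at their intersection.

row 1, column 0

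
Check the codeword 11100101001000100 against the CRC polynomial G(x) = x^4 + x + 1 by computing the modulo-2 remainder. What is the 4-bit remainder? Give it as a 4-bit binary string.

Modulo-2 division of 11100101001000100 by 10011:
  pos 0: 11100 XOR 10011 = 01111
  pos 1: 11111 XOR 10011 = 01100
  pos 2: 11000 XOR 10011 = 01011
  pos 3: 10111 XOR 10011 = 00100
  pos 5: 10000 XOR 10011 = 00011
  pos 8: 11100 XOR 10011 = 01111
  pos 9: 11110 XOR 10011 = 01101
  pos 10: 11011 XOR 10011 = 01000
  pos 11: 10000 XOR 10011 = 00011
Remainder = 0110 (nonzero — an error is detected).

0110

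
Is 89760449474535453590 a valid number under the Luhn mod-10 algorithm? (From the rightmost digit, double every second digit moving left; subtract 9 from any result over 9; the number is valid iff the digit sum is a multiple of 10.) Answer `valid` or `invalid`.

valid

From the right, keep odd positions and double even positions (subtract 9 from any doubled value over 9):
  doubled (positions 2,4,...): 9 6 8 6 8 8 8 0 5 7 → sum 65
  kept (positions 1,3,...): 0 5 5 5 5 7 9 4 6 9 → sum 55
Total = 120.
120 mod 10 = 0, so the number is valid.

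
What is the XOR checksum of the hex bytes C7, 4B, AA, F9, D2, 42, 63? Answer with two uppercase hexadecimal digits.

2C

XOR the bytes together:
  start with 0xC7
  0xC7 ⊕ 0x4B = 0x8C
  0x8C ⊕ 0xAA = 0x26
  0x26 ⊕ 0xF9 = 0xDF
  0xDF ⊕ 0xD2 = 0x0D
  0x0D ⊕ 0x42 = 0x4F
  0x4F ⊕ 0x63 = 0x2C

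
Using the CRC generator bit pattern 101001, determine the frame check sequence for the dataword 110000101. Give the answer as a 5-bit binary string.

01111

Append 5 zeros: 11000010100000. Divide by 101001 (XOR where the leading bit is 1):
  pos 0: 110000 XOR 101001 = 011001
  pos 1: 110011 XOR 101001 = 011010
  pos 2: 110100 XOR 101001 = 011101
  pos 3: 111011 XOR 101001 = 010010
  pos 4: 100100 XOR 101001 = 001101
  pos 6: 110100 XOR 101001 = 011101
  pos 7: 111010 XOR 101001 = 010011
  pos 8: 100110 XOR 101001 = 001111
Remainder (last 5 bits) = 01111. This is the CRC / FCS.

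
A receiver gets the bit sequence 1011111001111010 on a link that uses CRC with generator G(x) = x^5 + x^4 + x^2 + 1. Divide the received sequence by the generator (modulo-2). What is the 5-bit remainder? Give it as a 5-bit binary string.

10000

Modulo-2 division of 1011111001111010 by 110101:
  pos 0: 101111 XOR 110101 = 011010
  pos 1: 110101 XOR 110101 = 000000
  pos 9: 111101 XOR 110101 = 001000
Remainder = 10000 (nonzero — an error is detected).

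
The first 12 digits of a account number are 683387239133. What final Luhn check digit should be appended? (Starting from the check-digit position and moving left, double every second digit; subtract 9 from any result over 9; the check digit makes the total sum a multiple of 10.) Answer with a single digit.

Partial digits right→left: 3 3 1 9 3 2 7 8 3 3 8 6
Double every second digit counting from the check-digit position (so the 1st, 3rd, 5th, ... of the partial from the right).
  doubled (with −9 where >9): 6 2 6 5 6 7 → sum 32
  kept as-is: 3 9 2 8 3 6 → sum 31
Total = 32 + 31 = 63.
Check digit = (10 − (63 mod 10)) mod 10 = 7.

7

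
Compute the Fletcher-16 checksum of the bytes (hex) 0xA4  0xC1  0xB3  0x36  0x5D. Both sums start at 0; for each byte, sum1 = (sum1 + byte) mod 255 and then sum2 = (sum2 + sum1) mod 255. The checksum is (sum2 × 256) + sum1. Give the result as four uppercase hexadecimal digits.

23AD

Running sums (mod 255):
  after byte 0 (0xA4): sum1=164, sum2=164
  after byte 1 (0xC1): sum1=102, sum2=11
  after byte 2 (0xB3): sum1=26, sum2=37
  after byte 3 (0x36): sum1=80, sum2=117
  after byte 4 (0x5D): sum1=173, sum2=35
Checksum = sum2·256 + sum1 = 35·256 + 173 = 9133 = 0x23AD.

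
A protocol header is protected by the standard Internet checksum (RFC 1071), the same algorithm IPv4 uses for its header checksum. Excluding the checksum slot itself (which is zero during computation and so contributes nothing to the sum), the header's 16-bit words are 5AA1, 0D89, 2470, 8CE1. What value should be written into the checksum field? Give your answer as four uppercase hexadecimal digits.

One's-complement addition (fold any carry out of bit 15 back into bit 0):
  0x5AA1 + 0x0D89 = 0x0682A
  0x682A + 0x2470 = 0x08C9A
  0x8C9A + 0x8CE1 = 0x1197B → wrap carry → 0x197C
One's-complement sum = 0x197C.
Checksum = ~0x197C & 0xFFFF = 0xE683.

E683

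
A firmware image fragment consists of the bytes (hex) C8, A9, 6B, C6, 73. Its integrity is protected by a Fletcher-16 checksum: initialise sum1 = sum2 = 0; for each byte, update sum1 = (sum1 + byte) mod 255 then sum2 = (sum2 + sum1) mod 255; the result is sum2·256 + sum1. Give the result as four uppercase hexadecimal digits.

Running sums (mod 255):
  after byte 0 (C8): sum1=200, sum2=200
  after byte 1 (A9): sum1=114, sum2=59
  after byte 2 (6B): sum1=221, sum2=25
  after byte 3 (C6): sum1=164, sum2=189
  after byte 4 (73): sum1=24, sum2=213
Checksum = sum2·256 + sum1 = 213·256 + 24 = 54552 = 0xD518.

D518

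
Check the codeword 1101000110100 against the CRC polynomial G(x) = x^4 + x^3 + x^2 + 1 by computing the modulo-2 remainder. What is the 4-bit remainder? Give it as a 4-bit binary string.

Modulo-2 division of 1101000110100 by 11101:
  pos 0: 11010 XOR 11101 = 00111
  pos 2: 11100 XOR 11101 = 00001
  pos 6: 11101 XOR 11101 = 00000
Remainder = 0000 (zero — the frame passes the CRC check).

0000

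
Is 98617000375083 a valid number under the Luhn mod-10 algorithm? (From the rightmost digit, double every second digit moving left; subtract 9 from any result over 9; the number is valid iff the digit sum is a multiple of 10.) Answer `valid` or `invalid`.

valid

From the right, keep odd positions and double even positions (subtract 9 from any doubled value over 9):
  doubled (positions 2,4,...): 7 1 6 0 5 3 9 → sum 31
  kept (positions 1,3,...): 3 0 7 0 0 1 8 → sum 19
Total = 50.
50 mod 10 = 0, so the number is valid.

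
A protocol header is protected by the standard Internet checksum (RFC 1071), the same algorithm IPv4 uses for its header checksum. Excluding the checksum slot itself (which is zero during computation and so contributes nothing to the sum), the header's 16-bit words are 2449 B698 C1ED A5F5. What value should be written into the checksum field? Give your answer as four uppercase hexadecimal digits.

One's-complement addition (fold any carry out of bit 15 back into bit 0):
  0x2449 + 0xB698 = 0x0DAE1
  0xDAE1 + 0xC1ED = 0x19CCE → wrap carry → 0x9CCF
  0x9CCF + 0xA5F5 = 0x142C4 → wrap carry → 0x42C5
One's-complement sum = 0x42C5.
Checksum = ~0x42C5 & 0xFFFF = 0xBD3A.

BD3A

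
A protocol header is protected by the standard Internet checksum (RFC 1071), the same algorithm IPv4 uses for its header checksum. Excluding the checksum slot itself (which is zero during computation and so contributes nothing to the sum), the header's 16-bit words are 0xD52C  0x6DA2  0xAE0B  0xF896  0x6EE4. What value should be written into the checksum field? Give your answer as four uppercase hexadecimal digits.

One's-complement addition (fold any carry out of bit 15 back into bit 0):
  0xD52C + 0x6DA2 = 0x142CE → wrap carry → 0x42CF
  0x42CF + 0xAE0B = 0x0F0DA
  0xF0DA + 0xF896 = 0x1E970 → wrap carry → 0xE971
  0xE971 + 0x6EE4 = 0x15855 → wrap carry → 0x5856
One's-complement sum = 0x5856.
Checksum = ~0x5856 & 0xFFFF = 0xA7A9.

A7A9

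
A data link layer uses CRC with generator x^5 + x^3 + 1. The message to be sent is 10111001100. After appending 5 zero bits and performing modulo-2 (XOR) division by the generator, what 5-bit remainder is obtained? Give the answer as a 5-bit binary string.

Append 5 zeros: 1011100110000000. Divide by 101001 (XOR where the leading bit is 1):
  pos 0: 101110 XOR 101001 = 000111
  pos 3: 111011 XOR 101001 = 010010
  pos 4: 100100 XOR 101001 = 001101
  pos 6: 110100 XOR 101001 = 011101
  pos 7: 111010 XOR 101001 = 010011
  pos 8: 100110 XOR 101001 = 001111
  pos 10: 111100 XOR 101001 = 010101
Remainder (last 5 bits) = 10101. This is the CRC / FCS.

10101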